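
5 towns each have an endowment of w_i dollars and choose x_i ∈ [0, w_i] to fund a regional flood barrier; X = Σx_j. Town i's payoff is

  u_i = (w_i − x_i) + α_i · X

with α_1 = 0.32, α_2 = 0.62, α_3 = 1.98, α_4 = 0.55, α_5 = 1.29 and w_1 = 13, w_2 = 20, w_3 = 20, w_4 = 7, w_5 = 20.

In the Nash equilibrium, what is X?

40

∂u_i/∂x_i = α_i − 1, so town i contributes w_i if α_i > 1, else 0.
α_i > 1 for i ∈ {3, 5}; NE contributions (0, 0, 20, 0, 20), X = 40.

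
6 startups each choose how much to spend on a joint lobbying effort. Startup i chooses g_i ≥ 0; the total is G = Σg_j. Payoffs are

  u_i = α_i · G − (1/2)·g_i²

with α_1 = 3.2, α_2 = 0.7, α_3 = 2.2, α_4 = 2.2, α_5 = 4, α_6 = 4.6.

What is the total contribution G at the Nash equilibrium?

16.9

Startup i's FOC: ∂u_i/∂g_i = α_i − g_i = 0, so g_i* = α_i.
NE contributions = (3.2, 0.7, 2.2, 2.2, 4, 4.6); G = 16.9.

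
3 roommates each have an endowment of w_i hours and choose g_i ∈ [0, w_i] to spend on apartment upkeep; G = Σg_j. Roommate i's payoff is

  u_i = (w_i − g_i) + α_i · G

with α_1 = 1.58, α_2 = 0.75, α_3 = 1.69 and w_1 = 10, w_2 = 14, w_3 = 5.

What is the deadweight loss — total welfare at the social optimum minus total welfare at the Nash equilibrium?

∂u_i/∂g_i = α_i − 1, so roommate i contributes w_i if α_i > 1, else 0.
α_i > 1 for i ∈ {1, 3}; NE contributions (10, 0, 5), G = 15.
W^NE = Σw_i − G^NE + (Σα_i)·G^NE = 29 + 3.02·15 = 74.3.
Planner: ∂(Σu_j)/∂g_i = Σα_j − 1 = 3.02 > 0, so everyone contributes w_i; G^SO = 29, W^SO = 29 + 3.02·29 = 116.58.
Deadweight loss = 42.28.

42.28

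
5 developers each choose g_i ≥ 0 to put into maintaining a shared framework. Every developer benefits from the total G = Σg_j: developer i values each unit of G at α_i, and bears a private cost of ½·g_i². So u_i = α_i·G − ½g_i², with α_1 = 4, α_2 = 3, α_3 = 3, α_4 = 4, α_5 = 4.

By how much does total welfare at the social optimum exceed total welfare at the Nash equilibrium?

Developer i's FOC: ∂u_i/∂g_i = α_i − g_i = 0, so g_i* = α_i.
NE contributions = (4, 3, 3, 4, 4); G = 18.
W^NE = (Σα)·G − ½Σα_i² = 18² − ½·66 = 291.
Planner sets g_i = Σα_j = 18 for every i, so G^SO = 5·18 = 90.
W^SO = (Σα)·G^SO − ½·5·(Σα)² = (5/2)·18² = 810.
Deadweight loss = W^SO − W^NE = 519.

519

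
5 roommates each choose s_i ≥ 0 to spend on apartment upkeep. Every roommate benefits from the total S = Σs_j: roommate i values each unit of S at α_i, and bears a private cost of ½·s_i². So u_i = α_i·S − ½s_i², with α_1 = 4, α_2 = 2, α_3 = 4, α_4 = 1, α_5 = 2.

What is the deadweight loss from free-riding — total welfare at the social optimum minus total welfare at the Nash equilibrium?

274

Roommate i's FOC: ∂u_i/∂s_i = α_i − s_i = 0, so s_i* = α_i.
NE contributions = (4, 2, 4, 1, 2); S = 13.
W^NE = (Σα)·S − ½Σα_i² = 13² − ½·41 = 148.5.
Planner sets s_i = Σα_j = 13 for every i, so S^SO = 5·13 = 65.
W^SO = (Σα)·S^SO − ½·5·(Σα)² = (5/2)·13² = 422.5.
Deadweight loss = W^SO − W^NE = 274.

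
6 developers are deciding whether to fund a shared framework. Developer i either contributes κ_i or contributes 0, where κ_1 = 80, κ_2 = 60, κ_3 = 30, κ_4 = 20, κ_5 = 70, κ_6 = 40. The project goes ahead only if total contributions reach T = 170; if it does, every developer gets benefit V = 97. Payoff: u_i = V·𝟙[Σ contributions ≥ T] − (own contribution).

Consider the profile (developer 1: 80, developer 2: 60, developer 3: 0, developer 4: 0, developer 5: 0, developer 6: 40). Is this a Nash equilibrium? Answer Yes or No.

Yes

Total = 180 ≥ 170: provided.
Developer 1 (pledges 80, payoff 17): dropping to 0 → total 100, payoff 0. No gain.
Developer 2 (pledges 60, payoff 37): dropping to 0 → total 120, payoff 0. No gain.
Developer 3 (pledges 0, payoff 97): pledging 30 → total 210, payoff 67. No gain.
Developer 4 (pledges 0, payoff 97): pledging 20 → total 200, payoff 77. No gain.
Developer 5 (pledges 0, payoff 97): pledging 70 → total 250, payoff 27. No gain.
Developer 6 (pledges 40, payoff 57): dropping to 0 → total 140, payoff 0. No gain.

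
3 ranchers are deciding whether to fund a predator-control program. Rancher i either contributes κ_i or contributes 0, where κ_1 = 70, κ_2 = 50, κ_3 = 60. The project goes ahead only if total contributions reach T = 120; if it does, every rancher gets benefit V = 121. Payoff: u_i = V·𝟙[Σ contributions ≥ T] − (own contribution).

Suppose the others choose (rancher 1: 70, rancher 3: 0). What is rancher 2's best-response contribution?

Others' total = 70. Contributing 50 brings total to 120 ≥ 120: gain V − κ_2 = 71.
Best response: 50.

50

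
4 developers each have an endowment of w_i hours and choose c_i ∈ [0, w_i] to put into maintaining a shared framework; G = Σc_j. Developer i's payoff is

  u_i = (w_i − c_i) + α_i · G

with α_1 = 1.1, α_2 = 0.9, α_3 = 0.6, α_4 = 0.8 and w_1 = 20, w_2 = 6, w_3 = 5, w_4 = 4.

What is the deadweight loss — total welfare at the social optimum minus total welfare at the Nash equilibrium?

36

∂u_i/∂c_i = α_i − 1, so developer i contributes w_i if α_i > 1, else 0.
α_i > 1 for i ∈ {1}; NE contributions (20, 0, 0, 0), G = 20.
W^NE = Σw_i − G^NE + (Σα_i)·G^NE = 35 + 2.4·20 = 83.
Planner: ∂(Σu_j)/∂c_i = Σα_j − 1 = 2.4 > 0, so everyone contributes w_i; G^SO = 35, W^SO = 35 + 2.4·35 = 119.
Deadweight loss = 36.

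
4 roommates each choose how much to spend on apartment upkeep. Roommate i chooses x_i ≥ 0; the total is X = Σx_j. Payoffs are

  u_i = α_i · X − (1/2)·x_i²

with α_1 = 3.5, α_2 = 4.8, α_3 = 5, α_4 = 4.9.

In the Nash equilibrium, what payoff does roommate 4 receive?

Roommate i's FOC: ∂u_i/∂x_i = α_i − x_i = 0, so x_i* = α_i.
NE contributions = (3.5, 4.8, 5, 4.9); X = 18.2.
u_4 = α_4·X − ½·(x_4)² = 4.9·18.2 − ½·4.9² = 77.175.

77.175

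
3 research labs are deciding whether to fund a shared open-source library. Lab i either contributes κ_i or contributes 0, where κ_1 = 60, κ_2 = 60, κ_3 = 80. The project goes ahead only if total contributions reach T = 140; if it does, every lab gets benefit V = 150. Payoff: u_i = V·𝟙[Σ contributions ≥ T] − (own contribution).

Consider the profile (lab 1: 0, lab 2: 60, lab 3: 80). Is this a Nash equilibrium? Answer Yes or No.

Total = 140 ≥ 140: provided.
Lab 1 (pledges 0, payoff 150): pledging 60 → total 200, payoff 90. No gain.
Lab 2 (pledges 60, payoff 90): dropping to 0 → total 80, payoff 0. No gain.
Lab 3 (pledges 80, payoff 70): dropping to 0 → total 60, payoff 0. No gain.

Yes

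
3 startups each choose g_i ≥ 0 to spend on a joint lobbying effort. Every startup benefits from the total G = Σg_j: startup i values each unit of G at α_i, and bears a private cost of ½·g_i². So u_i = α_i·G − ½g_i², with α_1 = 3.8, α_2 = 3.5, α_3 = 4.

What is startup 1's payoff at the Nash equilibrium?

35.72

Startup i's FOC: ∂u_i/∂g_i = α_i − g_i = 0, so g_i* = α_i.
NE contributions = (3.8, 3.5, 4); G = 11.3.
u_1 = α_1·G − ½·(g_1)² = 3.8·11.3 − ½·3.8² = 35.72.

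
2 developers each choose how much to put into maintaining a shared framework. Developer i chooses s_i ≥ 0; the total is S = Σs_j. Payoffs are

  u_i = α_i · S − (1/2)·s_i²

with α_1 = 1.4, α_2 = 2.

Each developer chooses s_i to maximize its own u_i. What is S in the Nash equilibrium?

Developer i's FOC: ∂u_i/∂s_i = α_i − s_i = 0, so s_i* = α_i.
NE contributions = (1.4, 2); S = 3.4.

3.4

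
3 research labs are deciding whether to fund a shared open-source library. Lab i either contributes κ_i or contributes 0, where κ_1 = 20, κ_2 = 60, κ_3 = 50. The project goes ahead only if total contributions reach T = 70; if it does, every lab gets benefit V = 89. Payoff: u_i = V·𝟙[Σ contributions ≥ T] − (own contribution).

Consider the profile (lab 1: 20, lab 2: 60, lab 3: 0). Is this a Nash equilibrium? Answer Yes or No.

Yes

Total = 80 ≥ 70: provided.
Lab 1 (pledges 20, payoff 69): dropping to 0 → total 60, payoff 0. No gain.
Lab 2 (pledges 60, payoff 29): dropping to 0 → total 20, payoff 0. No gain.
Lab 3 (pledges 0, payoff 89): pledging 50 → total 130, payoff 39. No gain.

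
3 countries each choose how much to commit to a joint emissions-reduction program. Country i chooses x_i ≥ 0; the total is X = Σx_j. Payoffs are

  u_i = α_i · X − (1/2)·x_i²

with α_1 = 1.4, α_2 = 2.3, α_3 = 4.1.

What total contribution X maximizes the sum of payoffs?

23.4

Planner FOC: ∂(Σu_j)/∂x_i = (Σα_j) − x_i = 0, so x_i^SO = Σα_j = 7.8 for every i; X^SO = 23.4.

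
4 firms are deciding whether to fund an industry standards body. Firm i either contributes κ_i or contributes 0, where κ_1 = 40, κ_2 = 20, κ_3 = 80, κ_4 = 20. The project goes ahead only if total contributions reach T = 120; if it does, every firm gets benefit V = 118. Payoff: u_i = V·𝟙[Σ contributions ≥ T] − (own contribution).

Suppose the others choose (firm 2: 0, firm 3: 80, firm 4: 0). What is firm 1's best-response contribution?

Others' total = 80. Contributing 40 brings total to 120 ≥ 120: gain V − κ_1 = 78.
Best response: 40.

40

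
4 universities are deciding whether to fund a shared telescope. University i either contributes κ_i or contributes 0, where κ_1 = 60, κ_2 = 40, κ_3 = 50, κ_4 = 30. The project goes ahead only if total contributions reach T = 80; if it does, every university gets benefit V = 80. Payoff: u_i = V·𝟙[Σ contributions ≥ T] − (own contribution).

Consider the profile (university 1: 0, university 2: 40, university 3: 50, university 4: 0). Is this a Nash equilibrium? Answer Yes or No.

Yes

Total = 90 ≥ 80: provided.
University 1 (pledges 0, payoff 80): pledging 60 → total 150, payoff 20. No gain.
University 2 (pledges 40, payoff 40): dropping to 0 → total 50, payoff 0. No gain.
University 3 (pledges 50, payoff 30): dropping to 0 → total 40, payoff 0. No gain.
University 4 (pledges 0, payoff 80): pledging 30 → total 120, payoff 50. No gain.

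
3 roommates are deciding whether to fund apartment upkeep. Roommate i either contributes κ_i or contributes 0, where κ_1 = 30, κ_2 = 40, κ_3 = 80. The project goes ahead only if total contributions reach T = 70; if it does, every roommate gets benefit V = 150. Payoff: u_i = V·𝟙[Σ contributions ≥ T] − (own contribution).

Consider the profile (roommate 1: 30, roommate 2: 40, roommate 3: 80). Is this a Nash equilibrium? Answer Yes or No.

No

Total = 150 ≥ 70: provided.
Roommate 1 (pledges 30, payoff 120): dropping to 0 → total 120, payoff 150. Profitable deviation.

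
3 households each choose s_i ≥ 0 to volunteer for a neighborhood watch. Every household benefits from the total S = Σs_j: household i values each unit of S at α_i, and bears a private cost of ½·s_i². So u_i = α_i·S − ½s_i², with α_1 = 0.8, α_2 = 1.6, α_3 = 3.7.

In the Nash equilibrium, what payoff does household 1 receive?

Household i's FOC: ∂u_i/∂s_i = α_i − s_i = 0, so s_i* = α_i.
NE contributions = (0.8, 1.6, 3.7); S = 6.1.
u_1 = α_1·S − ½·(s_1)² = 0.8·6.1 − ½·0.8² = 4.56.

4.56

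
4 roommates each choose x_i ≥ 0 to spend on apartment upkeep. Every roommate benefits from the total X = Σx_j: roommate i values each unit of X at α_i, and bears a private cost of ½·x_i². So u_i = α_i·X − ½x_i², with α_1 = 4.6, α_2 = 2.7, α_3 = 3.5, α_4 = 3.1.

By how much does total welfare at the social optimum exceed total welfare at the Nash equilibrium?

218.365

Roommate i's FOC: ∂u_i/∂x_i = α_i − x_i = 0, so x_i* = α_i.
NE contributions = (4.6, 2.7, 3.5, 3.1); X = 13.9.
W^NE = (Σα)·X − ½Σα_i² = 13.9² − ½·50.31 = 168.055.
Planner sets x_i = Σα_j = 13.9 for every i, so X^SO = 4·13.9 = 55.6.
W^SO = (Σα)·X^SO − ½·4·(Σα)² = (4/2)·13.9² = 386.42.
Deadweight loss = W^SO − W^NE = 218.365.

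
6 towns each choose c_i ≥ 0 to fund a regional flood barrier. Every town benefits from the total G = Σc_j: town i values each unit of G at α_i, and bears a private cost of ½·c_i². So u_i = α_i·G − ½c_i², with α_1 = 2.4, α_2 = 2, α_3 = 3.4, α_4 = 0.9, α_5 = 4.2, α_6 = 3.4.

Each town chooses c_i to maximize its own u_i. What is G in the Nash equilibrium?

16.3

Town i's FOC: ∂u_i/∂c_i = α_i − c_i = 0, so c_i* = α_i.
NE contributions = (2.4, 2, 3.4, 0.9, 4.2, 3.4); G = 16.3.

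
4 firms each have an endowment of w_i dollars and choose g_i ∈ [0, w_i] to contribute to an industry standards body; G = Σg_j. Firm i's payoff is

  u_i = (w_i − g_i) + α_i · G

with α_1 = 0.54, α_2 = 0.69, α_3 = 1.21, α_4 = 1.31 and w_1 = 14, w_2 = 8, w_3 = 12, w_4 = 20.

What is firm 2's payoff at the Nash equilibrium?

∂u_i/∂g_i = α_i − 1, so firm i contributes w_i if α_i > 1, else 0.
α_i > 1 for i ∈ {3, 4}; NE contributions (0, 0, 12, 20), G = 32.
u_2 = (8 − 0) + 0.69·32 = 30.08.

30.08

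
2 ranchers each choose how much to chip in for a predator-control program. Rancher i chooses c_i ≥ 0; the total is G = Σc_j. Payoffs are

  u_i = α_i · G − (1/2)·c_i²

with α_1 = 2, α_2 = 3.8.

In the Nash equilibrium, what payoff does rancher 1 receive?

9.6

Rancher i's FOC: ∂u_i/∂c_i = α_i − c_i = 0, so c_i* = α_i.
NE contributions = (2, 3.8); G = 5.8.
u_1 = α_1·G − ½·(c_1)² = 2·5.8 − ½·2² = 9.6.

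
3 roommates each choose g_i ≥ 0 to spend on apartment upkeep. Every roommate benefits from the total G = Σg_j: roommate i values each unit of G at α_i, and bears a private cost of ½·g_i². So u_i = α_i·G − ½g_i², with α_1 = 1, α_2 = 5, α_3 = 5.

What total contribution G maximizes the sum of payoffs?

Planner FOC: ∂(Σu_j)/∂g_i = (Σα_j) − g_i = 0, so g_i^SO = Σα_j = 11 for every i; G^SO = 33.

33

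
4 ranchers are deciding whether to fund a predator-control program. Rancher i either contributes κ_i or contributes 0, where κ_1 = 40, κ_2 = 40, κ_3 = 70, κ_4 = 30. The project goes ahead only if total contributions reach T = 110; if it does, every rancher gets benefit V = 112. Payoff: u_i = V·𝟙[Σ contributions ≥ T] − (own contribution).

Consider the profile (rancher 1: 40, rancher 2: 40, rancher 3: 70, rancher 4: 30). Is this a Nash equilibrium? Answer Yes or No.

No

Total = 180 ≥ 110: provided.
Rancher 1 (pledges 40, payoff 72): dropping to 0 → total 140, payoff 112. Profitable deviation.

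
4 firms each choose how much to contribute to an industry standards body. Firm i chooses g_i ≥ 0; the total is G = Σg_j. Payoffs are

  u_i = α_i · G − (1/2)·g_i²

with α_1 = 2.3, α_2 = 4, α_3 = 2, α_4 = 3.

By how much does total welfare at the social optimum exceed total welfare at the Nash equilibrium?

144.835

Firm i's FOC: ∂u_i/∂g_i = α_i − g_i = 0, so g_i* = α_i.
NE contributions = (2.3, 4, 2, 3); G = 11.3.
W^NE = (Σα)·G − ½Σα_i² = 11.3² − ½·34.29 = 110.545.
Planner sets g_i = Σα_j = 11.3 for every i, so G^SO = 4·11.3 = 45.2.
W^SO = (Σα)·G^SO − ½·4·(Σα)² = (4/2)·11.3² = 255.38.
Deadweight loss = W^SO − W^NE = 144.835.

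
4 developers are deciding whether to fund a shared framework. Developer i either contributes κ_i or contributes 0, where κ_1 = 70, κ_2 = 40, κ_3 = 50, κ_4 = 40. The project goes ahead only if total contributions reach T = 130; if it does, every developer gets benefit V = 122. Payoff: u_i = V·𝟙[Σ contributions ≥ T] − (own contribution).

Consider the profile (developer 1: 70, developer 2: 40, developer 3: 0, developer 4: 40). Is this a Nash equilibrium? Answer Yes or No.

Total = 150 ≥ 130: provided.
Developer 1 (pledges 70, payoff 52): dropping to 0 → total 80, payoff 0. No gain.
Developer 2 (pledges 40, payoff 82): dropping to 0 → total 110, payoff 0. No gain.
Developer 3 (pledges 0, payoff 122): pledging 50 → total 200, payoff 72. No gain.
Developer 4 (pledges 40, payoff 82): dropping to 0 → total 110, payoff 0. No gain.

Yes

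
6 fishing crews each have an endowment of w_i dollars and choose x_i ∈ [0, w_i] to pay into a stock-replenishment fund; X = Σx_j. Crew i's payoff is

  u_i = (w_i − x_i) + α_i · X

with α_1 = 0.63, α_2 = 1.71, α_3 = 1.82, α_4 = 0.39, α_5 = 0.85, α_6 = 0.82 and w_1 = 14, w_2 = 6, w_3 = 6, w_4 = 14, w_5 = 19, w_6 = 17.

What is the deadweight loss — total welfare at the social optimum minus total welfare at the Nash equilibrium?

334.08

∂u_i/∂x_i = α_i − 1, so crew i contributes w_i if α_i > 1, else 0.
α_i > 1 for i ∈ {2, 3}; NE contributions (0, 6, 6, 0, 0, 0), X = 12.
W^NE = Σw_i − X^NE + (Σα_i)·X^NE = 76 + 5.22·12 = 138.64.
Planner: ∂(Σu_j)/∂x_i = Σα_j − 1 = 5.22 > 0, so everyone contributes w_i; X^SO = 76, W^SO = 76 + 5.22·76 = 472.72.
Deadweight loss = 334.08.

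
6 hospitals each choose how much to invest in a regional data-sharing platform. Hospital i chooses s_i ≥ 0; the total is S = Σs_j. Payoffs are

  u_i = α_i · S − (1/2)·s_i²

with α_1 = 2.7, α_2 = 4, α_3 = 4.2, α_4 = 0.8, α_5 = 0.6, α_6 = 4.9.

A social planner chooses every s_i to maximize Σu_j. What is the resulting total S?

103.2

Planner FOC: ∂(Σu_j)/∂s_i = (Σα_j) − s_i = 0, so s_i^SO = Σα_j = 17.2 for every i; S^SO = 103.2.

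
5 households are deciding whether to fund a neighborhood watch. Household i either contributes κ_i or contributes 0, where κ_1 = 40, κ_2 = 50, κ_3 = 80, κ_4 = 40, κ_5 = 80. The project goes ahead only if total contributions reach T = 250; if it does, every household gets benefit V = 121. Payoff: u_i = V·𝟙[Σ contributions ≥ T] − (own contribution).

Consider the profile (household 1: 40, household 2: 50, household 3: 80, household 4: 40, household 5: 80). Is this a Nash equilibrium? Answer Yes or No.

No

Total = 290 ≥ 250: provided.
Household 1 (pledges 40, payoff 81): dropping to 0 → total 250, payoff 121. Profitable deviation.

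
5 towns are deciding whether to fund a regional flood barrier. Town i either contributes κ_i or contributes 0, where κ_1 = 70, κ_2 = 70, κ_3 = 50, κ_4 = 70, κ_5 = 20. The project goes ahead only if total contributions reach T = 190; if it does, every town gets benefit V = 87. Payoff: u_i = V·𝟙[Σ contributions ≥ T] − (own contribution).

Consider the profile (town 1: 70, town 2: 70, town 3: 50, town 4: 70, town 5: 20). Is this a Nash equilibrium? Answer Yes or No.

No

Total = 280 ≥ 190: provided.
Town 1 (pledges 70, payoff 17): dropping to 0 → total 210, payoff 87. Profitable deviation.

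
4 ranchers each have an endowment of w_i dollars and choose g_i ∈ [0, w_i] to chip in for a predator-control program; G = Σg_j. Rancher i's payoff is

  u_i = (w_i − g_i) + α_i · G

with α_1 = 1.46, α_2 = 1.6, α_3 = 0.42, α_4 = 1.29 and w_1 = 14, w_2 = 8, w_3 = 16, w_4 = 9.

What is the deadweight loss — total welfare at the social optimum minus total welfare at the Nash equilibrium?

∂u_i/∂g_i = α_i − 1, so rancher i contributes w_i if α_i > 1, else 0.
α_i > 1 for i ∈ {1, 2, 4}; NE contributions (14, 8, 0, 9), G = 31.
W^NE = Σw_i − G^NE + (Σα_i)·G^NE = 47 + 3.77·31 = 163.87.
Planner: ∂(Σu_j)/∂g_i = Σα_j − 1 = 3.77 > 0, so everyone contributes w_i; G^SO = 47, W^SO = 47 + 3.77·47 = 224.19.
Deadweight loss = 60.32.

60.32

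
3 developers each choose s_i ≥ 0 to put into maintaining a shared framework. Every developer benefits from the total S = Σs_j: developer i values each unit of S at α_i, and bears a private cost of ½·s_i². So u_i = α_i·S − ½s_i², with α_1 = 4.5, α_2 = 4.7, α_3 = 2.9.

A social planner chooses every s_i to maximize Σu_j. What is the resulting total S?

36.3

Planner FOC: ∂(Σu_j)/∂s_i = (Σα_j) − s_i = 0, so s_i^SO = Σα_j = 12.1 for every i; S^SO = 36.3.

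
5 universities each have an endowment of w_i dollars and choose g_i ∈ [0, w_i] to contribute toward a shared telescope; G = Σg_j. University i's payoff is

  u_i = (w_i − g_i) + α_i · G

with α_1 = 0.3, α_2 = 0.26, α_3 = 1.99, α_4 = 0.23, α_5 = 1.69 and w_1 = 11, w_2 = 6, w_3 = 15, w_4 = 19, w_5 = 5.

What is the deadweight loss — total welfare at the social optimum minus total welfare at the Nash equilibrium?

124.92

∂u_i/∂g_i = α_i − 1, so university i contributes w_i if α_i > 1, else 0.
α_i > 1 for i ∈ {3, 5}; NE contributions (0, 0, 15, 0, 5), G = 20.
W^NE = Σw_i − G^NE + (Σα_i)·G^NE = 56 + 3.47·20 = 125.4.
Planner: ∂(Σu_j)/∂g_i = Σα_j − 1 = 3.47 > 0, so everyone contributes w_i; G^SO = 56, W^SO = 56 + 3.47·56 = 250.32.
Deadweight loss = 124.92.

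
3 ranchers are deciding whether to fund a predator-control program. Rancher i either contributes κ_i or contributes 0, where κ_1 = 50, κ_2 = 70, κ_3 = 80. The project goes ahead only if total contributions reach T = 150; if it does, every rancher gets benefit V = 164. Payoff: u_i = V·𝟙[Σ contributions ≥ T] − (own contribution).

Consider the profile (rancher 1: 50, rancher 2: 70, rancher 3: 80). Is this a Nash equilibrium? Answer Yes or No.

Total = 200 ≥ 150: provided.
Rancher 1 (pledges 50, payoff 114): dropping to 0 → total 150, payoff 164. Profitable deviation.

No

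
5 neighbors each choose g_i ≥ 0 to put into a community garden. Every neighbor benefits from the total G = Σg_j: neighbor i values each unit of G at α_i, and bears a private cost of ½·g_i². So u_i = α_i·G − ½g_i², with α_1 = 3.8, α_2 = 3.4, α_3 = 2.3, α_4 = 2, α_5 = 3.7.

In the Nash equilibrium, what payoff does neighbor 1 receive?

Neighbor i's FOC: ∂u_i/∂g_i = α_i − g_i = 0, so g_i* = α_i.
NE contributions = (3.8, 3.4, 2.3, 2, 3.7); G = 15.2.
u_1 = α_1·G − ½·(g_1)² = 3.8·15.2 − ½·3.8² = 50.54.

50.54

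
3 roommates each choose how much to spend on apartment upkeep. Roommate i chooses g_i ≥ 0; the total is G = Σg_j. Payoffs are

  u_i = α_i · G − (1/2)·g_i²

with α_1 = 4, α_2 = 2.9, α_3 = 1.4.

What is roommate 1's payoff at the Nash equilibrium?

25.2

Roommate i's FOC: ∂u_i/∂g_i = α_i − g_i = 0, so g_i* = α_i.
NE contributions = (4, 2.9, 1.4); G = 8.3.
u_1 = α_1·G − ½·(g_1)² = 4·8.3 − ½·4² = 25.2.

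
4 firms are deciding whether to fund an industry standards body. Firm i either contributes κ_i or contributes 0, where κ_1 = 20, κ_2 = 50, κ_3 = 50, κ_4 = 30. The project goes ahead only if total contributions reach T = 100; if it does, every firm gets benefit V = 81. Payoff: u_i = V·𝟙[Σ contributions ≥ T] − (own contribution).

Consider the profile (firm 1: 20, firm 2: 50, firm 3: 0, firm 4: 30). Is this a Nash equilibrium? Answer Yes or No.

Yes

Total = 100 ≥ 100: provided.
Firm 1 (pledges 20, payoff 61): dropping to 0 → total 80, payoff 0. No gain.
Firm 2 (pledges 50, payoff 31): dropping to 0 → total 50, payoff 0. No gain.
Firm 3 (pledges 0, payoff 81): pledging 50 → total 150, payoff 31. No gain.
Firm 4 (pledges 30, payoff 51): dropping to 0 → total 70, payoff 0. No gain.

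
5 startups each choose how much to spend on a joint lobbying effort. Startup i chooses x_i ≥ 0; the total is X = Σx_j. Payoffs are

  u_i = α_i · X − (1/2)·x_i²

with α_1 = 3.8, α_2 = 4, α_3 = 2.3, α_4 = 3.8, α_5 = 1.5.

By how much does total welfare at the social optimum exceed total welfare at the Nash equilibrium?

Startup i's FOC: ∂u_i/∂x_i = α_i − x_i = 0, so x_i* = α_i.
NE contributions = (3.8, 4, 2.3, 3.8, 1.5); X = 15.4.
W^NE = (Σα)·X − ½Σα_i² = 15.4² − ½·52.42 = 210.95.
Planner sets x_i = Σα_j = 15.4 for every i, so X^SO = 5·15.4 = 77.
W^SO = (Σα)·X^SO − ½·5·(Σα)² = (5/2)·15.4² = 592.9.
Deadweight loss = W^SO − W^NE = 381.95.

381.95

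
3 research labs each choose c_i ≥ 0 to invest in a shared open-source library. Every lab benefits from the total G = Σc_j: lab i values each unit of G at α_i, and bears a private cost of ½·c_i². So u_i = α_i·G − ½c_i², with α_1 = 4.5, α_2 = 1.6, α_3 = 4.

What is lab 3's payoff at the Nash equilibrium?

32.4

Lab i's FOC: ∂u_i/∂c_i = α_i − c_i = 0, so c_i* = α_i.
NE contributions = (4.5, 1.6, 4); G = 10.1.
u_3 = α_3·G − ½·(c_3)² = 4·10.1 − ½·4² = 32.4.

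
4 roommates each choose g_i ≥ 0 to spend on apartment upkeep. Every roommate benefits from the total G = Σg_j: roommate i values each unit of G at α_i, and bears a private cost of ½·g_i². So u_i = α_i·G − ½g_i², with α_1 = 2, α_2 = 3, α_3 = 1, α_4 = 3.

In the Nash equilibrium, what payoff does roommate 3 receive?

Roommate i's FOC: ∂u_i/∂g_i = α_i − g_i = 0, so g_i* = α_i.
NE contributions = (2, 3, 1, 3); G = 9.
u_3 = α_3·G − ½·(g_3)² = 1·9 − ½·1² = 8.5.

8.5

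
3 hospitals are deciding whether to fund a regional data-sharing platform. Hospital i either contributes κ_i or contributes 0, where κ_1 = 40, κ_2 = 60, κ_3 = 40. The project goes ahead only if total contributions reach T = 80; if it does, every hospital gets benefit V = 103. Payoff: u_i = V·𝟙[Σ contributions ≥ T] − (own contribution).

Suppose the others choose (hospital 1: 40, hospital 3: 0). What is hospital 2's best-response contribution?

60

Others' total = 40. Contributing 60 brings total to 100 ≥ 80: gain V − κ_2 = 43.
Best response: 60.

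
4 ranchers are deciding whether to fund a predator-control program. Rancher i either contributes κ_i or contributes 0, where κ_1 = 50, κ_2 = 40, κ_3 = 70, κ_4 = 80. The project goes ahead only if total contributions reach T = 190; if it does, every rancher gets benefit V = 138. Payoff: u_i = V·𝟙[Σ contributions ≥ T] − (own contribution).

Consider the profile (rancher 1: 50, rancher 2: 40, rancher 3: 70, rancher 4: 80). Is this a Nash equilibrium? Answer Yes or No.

No

Total = 240 ≥ 190: provided.
Rancher 1 (pledges 50, payoff 88): dropping to 0 → total 190, payoff 138. Profitable deviation.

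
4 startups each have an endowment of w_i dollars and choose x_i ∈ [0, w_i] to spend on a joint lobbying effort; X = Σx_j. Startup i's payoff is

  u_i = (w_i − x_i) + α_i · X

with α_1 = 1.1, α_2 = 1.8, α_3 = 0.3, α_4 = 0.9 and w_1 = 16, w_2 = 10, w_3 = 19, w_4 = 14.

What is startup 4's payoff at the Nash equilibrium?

∂u_i/∂x_i = α_i − 1, so startup i contributes w_i if α_i > 1, else 0.
α_i > 1 for i ∈ {1, 2}; NE contributions (16, 10, 0, 0), X = 26.
u_4 = (14 − 0) + 0.9·26 = 37.4.

37.4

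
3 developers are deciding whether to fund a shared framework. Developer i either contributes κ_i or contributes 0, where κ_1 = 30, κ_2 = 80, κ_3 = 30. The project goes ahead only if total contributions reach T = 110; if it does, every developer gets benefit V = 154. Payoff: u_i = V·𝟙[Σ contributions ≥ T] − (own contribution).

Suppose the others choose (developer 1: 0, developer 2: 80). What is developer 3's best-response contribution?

Others' total = 80. Contributing 30 brings total to 110 ≥ 110: gain V − κ_3 = 124.
Best response: 30.

30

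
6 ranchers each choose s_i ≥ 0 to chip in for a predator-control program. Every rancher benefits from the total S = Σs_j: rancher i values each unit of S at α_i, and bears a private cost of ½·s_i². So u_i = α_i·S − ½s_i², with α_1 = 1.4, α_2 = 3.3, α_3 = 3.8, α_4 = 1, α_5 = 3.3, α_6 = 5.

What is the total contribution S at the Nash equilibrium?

17.8

Rancher i's FOC: ∂u_i/∂s_i = α_i − s_i = 0, so s_i* = α_i.
NE contributions = (1.4, 3.3, 3.8, 1, 3.3, 5); S = 17.8.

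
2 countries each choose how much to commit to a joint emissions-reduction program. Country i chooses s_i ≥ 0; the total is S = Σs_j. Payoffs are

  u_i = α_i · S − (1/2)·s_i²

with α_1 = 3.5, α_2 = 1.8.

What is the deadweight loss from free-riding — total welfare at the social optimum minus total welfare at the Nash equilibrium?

Country i's FOC: ∂u_i/∂s_i = α_i − s_i = 0, so s_i* = α_i.
NE contributions = (3.5, 1.8); S = 5.3.
W^NE = (Σα)·S − ½Σα_i² = 5.3² − ½·15.49 = 20.345.
Planner sets s_i = Σα_j = 5.3 for every i, so S^SO = 2·5.3 = 10.6.
W^SO = (Σα)·S^SO − ½·2·(Σα)² = (2/2)·5.3² = 28.09.
Deadweight loss = W^SO − W^NE = 7.745.

7.745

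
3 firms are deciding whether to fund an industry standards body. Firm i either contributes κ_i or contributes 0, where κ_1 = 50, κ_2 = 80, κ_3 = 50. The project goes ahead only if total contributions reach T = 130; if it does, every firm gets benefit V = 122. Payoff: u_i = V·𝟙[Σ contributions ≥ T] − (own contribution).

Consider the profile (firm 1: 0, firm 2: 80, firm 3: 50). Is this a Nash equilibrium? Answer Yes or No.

Yes

Total = 130 ≥ 130: provided.
Firm 1 (pledges 0, payoff 122): pledging 50 → total 180, payoff 72. No gain.
Firm 2 (pledges 80, payoff 42): dropping to 0 → total 50, payoff 0. No gain.
Firm 3 (pledges 50, payoff 72): dropping to 0 → total 80, payoff 0. No gain.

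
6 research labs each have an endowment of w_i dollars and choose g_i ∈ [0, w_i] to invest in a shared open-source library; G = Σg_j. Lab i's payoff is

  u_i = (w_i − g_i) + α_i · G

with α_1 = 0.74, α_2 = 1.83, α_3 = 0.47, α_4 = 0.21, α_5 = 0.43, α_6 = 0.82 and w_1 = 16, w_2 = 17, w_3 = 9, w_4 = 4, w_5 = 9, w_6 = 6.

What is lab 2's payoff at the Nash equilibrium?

31.11

∂u_i/∂g_i = α_i − 1, so lab i contributes w_i if α_i > 1, else 0.
α_i > 1 for i ∈ {2}; NE contributions (0, 17, 0, 0, 0, 0), G = 17.
u_2 = (17 − 17) + 1.83·17 = 31.11.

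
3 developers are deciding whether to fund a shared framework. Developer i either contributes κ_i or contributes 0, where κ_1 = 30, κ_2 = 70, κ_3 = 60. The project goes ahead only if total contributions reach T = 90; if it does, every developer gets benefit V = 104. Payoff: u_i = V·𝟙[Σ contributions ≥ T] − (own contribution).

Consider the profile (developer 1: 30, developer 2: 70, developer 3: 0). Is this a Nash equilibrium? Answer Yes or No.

Total = 100 ≥ 90: provided.
Developer 1 (pledges 30, payoff 74): dropping to 0 → total 70, payoff 0. No gain.
Developer 2 (pledges 70, payoff 34): dropping to 0 → total 30, payoff 0. No gain.
Developer 3 (pledges 0, payoff 104): pledging 60 → total 160, payoff 44. No gain.

Yes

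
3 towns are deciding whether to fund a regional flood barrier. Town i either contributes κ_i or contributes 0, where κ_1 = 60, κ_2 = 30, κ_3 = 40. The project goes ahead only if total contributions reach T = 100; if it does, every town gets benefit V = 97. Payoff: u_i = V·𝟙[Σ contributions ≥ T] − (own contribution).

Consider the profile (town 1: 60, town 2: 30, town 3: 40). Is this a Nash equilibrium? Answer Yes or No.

No

Total = 130 ≥ 100: provided.
Town 1 (pledges 60, payoff 37): dropping to 0 → total 70, payoff 0. No gain.
Town 2 (pledges 30, payoff 67): dropping to 0 → total 100, payoff 97. Profitable deviation.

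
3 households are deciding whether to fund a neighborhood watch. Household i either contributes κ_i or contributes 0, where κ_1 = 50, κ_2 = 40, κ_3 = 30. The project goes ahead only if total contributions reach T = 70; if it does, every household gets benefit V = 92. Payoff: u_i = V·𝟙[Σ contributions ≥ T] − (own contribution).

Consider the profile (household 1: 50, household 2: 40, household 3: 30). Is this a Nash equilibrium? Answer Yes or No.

No

Total = 120 ≥ 70: provided.
Household 1 (pledges 50, payoff 42): dropping to 0 → total 70, payoff 92. Profitable deviation.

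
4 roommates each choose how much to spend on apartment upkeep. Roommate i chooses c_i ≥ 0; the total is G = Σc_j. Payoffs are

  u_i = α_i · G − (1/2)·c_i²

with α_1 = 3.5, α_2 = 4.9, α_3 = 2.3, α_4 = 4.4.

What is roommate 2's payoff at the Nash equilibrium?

61.985

Roommate i's FOC: ∂u_i/∂c_i = α_i − c_i = 0, so c_i* = α_i.
NE contributions = (3.5, 4.9, 2.3, 4.4); G = 15.1.
u_2 = α_2·G − ½·(c_2)² = 4.9·15.1 − ½·4.9² = 61.985.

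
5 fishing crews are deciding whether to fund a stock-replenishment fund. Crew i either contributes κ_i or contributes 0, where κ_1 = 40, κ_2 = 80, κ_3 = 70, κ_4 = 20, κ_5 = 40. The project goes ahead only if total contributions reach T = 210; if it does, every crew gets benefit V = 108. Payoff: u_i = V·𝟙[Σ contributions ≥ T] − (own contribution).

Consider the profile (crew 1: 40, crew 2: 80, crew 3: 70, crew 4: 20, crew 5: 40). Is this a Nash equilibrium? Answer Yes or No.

Total = 250 ≥ 210: provided.
Crew 1 (pledges 40, payoff 68): dropping to 0 → total 210, payoff 108. Profitable deviation.

No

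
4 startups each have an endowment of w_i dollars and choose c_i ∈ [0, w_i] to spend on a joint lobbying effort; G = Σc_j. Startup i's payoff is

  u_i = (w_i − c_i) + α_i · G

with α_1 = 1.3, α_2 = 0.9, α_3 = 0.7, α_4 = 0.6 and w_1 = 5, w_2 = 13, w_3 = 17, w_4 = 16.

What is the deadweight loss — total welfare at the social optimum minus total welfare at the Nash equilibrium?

∂u_i/∂c_i = α_i − 1, so startup i contributes w_i if α_i > 1, else 0.
α_i > 1 for i ∈ {1}; NE contributions (5, 0, 0, 0), G = 5.
W^NE = Σw_i − G^NE + (Σα_i)·G^NE = 51 + 2.5·5 = 63.5.
Planner: ∂(Σu_j)/∂c_i = Σα_j − 1 = 2.5 > 0, so everyone contributes w_i; G^SO = 51, W^SO = 51 + 2.5·51 = 178.5.
Deadweight loss = 115.

115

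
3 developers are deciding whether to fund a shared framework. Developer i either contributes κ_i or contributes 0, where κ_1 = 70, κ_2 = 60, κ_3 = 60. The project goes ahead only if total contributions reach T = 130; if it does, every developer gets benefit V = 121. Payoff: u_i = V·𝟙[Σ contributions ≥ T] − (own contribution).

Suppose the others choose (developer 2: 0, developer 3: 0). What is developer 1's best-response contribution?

Others' total = 0. Even contributing 70 gives 70 < 130: no benefit either way.
Best response: 0.

0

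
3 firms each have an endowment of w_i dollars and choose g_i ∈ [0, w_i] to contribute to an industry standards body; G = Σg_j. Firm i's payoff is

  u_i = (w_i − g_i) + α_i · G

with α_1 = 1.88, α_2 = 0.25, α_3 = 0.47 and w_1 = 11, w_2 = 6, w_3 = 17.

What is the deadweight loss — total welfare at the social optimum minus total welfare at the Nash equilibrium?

36.8

∂u_i/∂g_i = α_i − 1, so firm i contributes w_i if α_i > 1, else 0.
α_i > 1 for i ∈ {1}; NE contributions (11, 0, 0), G = 11.
W^NE = Σw_i − G^NE + (Σα_i)·G^NE = 34 + 1.6·11 = 51.6.
Planner: ∂(Σu_j)/∂g_i = Σα_j − 1 = 1.6 > 0, so everyone contributes w_i; G^SO = 34, W^SO = 34 + 1.6·34 = 88.4.
Deadweight loss = 36.8.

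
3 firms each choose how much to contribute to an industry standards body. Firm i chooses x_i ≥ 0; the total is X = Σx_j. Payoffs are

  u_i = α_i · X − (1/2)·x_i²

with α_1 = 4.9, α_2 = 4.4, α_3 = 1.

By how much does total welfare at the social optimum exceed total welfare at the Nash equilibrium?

Firm i's FOC: ∂u_i/∂x_i = α_i − x_i = 0, so x_i* = α_i.
NE contributions = (4.9, 4.4, 1); X = 10.3.
W^NE = (Σα)·X − ½Σα_i² = 10.3² − ½·44.37 = 83.905.
Planner sets x_i = Σα_j = 10.3 for every i, so X^SO = 3·10.3 = 30.9.
W^SO = (Σα)·X^SO − ½·3·(Σα)² = (3/2)·10.3² = 159.135.
Deadweight loss = W^SO − W^NE = 75.23.

75.23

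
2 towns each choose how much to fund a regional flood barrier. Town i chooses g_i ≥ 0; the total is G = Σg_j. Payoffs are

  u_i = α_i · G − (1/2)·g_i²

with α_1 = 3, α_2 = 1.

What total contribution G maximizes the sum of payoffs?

8

Planner FOC: ∂(Σu_j)/∂g_i = (Σα_j) − g_i = 0, so g_i^SO = Σα_j = 4 for every i; G^SO = 8.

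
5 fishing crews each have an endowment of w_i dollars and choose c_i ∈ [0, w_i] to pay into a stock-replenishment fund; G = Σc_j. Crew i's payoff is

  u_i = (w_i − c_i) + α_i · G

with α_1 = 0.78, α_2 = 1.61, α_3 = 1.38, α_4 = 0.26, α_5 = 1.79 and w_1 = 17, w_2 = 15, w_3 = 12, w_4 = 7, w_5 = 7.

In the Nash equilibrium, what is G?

∂u_i/∂c_i = α_i − 1, so crew i contributes w_i if α_i > 1, else 0.
α_i > 1 for i ∈ {2, 3, 5}; NE contributions (0, 15, 12, 0, 7), G = 34.

34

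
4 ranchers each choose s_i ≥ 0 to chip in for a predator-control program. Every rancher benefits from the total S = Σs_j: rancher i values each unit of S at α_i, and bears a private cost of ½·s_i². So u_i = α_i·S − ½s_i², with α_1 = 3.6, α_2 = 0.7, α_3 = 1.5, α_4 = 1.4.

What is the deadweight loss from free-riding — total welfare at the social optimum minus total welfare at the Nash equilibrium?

60.67

Rancher i's FOC: ∂u_i/∂s_i = α_i − s_i = 0, so s_i* = α_i.
NE contributions = (3.6, 0.7, 1.5, 1.4); S = 7.2.
W^NE = (Σα)·S − ½Σα_i² = 7.2² − ½·17.66 = 43.01.
Planner sets s_i = Σα_j = 7.2 for every i, so S^SO = 4·7.2 = 28.8.
W^SO = (Σα)·S^SO − ½·4·(Σα)² = (4/2)·7.2² = 103.68.
Deadweight loss = W^SO − W^NE = 60.67.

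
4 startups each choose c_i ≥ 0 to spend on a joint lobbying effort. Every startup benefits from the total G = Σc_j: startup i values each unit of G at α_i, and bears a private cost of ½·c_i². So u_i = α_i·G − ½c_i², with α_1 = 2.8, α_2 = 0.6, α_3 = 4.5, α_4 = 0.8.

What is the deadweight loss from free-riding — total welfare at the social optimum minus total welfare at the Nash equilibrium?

90.235

Startup i's FOC: ∂u_i/∂c_i = α_i − c_i = 0, so c_i* = α_i.
NE contributions = (2.8, 0.6, 4.5, 0.8); G = 8.7.
W^NE = (Σα)·G − ½Σα_i² = 8.7² − ½·29.09 = 61.145.
Planner sets c_i = Σα_j = 8.7 for every i, so G^SO = 4·8.7 = 34.8.
W^SO = (Σα)·G^SO − ½·4·(Σα)² = (4/2)·8.7² = 151.38.
Deadweight loss = W^SO − W^NE = 90.235.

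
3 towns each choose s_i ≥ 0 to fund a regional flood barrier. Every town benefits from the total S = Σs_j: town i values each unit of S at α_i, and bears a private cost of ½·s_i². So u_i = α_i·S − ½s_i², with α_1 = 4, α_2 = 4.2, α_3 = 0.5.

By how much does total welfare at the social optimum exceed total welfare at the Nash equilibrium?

Town i's FOC: ∂u_i/∂s_i = α_i − s_i = 0, so s_i* = α_i.
NE contributions = (4, 4.2, 0.5); S = 8.7.
W^NE = (Σα)·S − ½Σα_i² = 8.7² − ½·33.89 = 58.745.
Planner sets s_i = Σα_j = 8.7 for every i, so S^SO = 3·8.7 = 26.1.
W^SO = (Σα)·S^SO − ½·3·(Σα)² = (3/2)·8.7² = 113.535.
Deadweight loss = W^SO − W^NE = 54.79.

54.79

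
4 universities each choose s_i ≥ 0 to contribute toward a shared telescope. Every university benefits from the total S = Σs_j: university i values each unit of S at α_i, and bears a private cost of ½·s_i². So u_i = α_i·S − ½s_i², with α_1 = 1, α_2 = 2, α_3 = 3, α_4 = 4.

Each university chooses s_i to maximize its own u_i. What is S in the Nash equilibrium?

University i's FOC: ∂u_i/∂s_i = α_i − s_i = 0, so s_i* = α_i.
NE contributions = (1, 2, 3, 4); S = 10.

10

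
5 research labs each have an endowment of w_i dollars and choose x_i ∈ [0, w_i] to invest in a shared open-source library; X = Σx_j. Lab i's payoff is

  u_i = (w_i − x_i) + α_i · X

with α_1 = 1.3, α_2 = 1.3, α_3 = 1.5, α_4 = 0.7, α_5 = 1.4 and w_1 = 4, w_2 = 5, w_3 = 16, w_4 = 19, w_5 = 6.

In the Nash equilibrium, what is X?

31

∂u_i/∂x_i = α_i − 1, so lab i contributes w_i if α_i > 1, else 0.
α_i > 1 for i ∈ {1, 2, 3, 5}; NE contributions (4, 5, 16, 0, 6), X = 31.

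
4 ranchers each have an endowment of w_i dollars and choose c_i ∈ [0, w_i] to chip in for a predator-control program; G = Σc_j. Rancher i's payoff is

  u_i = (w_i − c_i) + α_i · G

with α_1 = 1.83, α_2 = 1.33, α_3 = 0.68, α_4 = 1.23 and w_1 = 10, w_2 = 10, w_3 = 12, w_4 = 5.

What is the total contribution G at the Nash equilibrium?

25

∂u_i/∂c_i = α_i − 1, so rancher i contributes w_i if α_i > 1, else 0.
α_i > 1 for i ∈ {1, 2, 4}; NE contributions (10, 10, 0, 5), G = 25.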